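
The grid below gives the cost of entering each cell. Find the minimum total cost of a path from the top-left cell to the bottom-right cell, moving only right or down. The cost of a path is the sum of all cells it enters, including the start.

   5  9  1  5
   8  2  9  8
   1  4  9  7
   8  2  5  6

One optimal route is (0,0) (1,0) (2,0) (2,1) (3,1) (3,2) (3,3).
Its cost is 5 + 8 + 1 + 4 + 2 + 5 + 6 = 31.
(Top row then right column would cost 41.)

31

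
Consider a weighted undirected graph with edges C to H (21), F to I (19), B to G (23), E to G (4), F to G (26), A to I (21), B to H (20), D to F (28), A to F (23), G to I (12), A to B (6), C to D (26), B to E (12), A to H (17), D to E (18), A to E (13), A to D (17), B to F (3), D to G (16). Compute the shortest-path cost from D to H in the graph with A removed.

Checking several routes:
D - C - H: 26 + 21 = 47
D - G - E - B - H: 16 + 4 + 12 + 20 = 52
D - E - B - H: 18 + 12 + 20 = 50
D - F - B - H: 28 + 3 + 20 = 51
The minimum is 47.

47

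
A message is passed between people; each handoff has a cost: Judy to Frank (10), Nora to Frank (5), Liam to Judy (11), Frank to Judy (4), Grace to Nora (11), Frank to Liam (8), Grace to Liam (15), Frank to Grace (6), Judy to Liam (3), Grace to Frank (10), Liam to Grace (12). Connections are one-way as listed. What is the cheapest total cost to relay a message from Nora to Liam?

12

Paths from Nora to Liam:
Nora→Frank→Liam: 5 + 8 = 13
Nora→Frank→Judy→Liam: 5 + 4 + 3 = 12
Nora→Frank→Grace→Liam: 5 + 6 + 15 = 26
Best route has total 12.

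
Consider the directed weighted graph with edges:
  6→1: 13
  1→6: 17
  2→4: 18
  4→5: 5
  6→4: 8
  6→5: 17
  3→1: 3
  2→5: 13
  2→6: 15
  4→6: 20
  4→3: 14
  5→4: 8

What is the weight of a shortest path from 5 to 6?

28

Paths from 5 to 6:
5 → 4 → 6: 8 + 20 = 28
5 → 4 → 3 → 1 → 6: 8 + 14 + 3 + 17 = 42
Shortest: 28.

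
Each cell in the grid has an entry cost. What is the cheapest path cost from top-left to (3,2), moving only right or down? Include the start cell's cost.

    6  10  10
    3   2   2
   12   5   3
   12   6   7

One optimal route is (0,0) -> (1,0) -> (1,1) -> (1,2) -> (2,2) -> (3,2).
Its cost is 6 + 3 + 2 + 2 + 3 + 7 = 23.
(Top row then right column would cost 38.)

23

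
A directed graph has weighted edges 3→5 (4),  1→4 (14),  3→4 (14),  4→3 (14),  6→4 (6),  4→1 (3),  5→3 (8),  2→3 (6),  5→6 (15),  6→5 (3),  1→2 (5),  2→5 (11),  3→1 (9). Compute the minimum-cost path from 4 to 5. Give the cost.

Routes from 4 to 5:
4-1-2-3-5: 3 + 5 + 6 + 4 = 18
4-3-5: 14 + 4 = 18
4-1-2-5: 3 + 5 + 11 = 19
4-3-1-2-5: 14 + 9 + 5 + 11 = 39
Best route has total 18.

18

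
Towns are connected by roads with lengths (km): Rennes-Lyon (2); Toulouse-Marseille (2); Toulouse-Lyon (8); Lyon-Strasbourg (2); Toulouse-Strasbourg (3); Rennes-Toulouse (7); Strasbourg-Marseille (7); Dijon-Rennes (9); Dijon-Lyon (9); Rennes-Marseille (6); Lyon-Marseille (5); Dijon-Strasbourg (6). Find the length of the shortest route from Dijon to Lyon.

8

A few of the Dijon→Lyon routes:
Dijon - Lyon: 9
Dijon - Strasbourg - Lyon: 6 + 2 = 8
Dijon - Rennes - Lyon: 9 + 2 = 11
Best route has total 8 km.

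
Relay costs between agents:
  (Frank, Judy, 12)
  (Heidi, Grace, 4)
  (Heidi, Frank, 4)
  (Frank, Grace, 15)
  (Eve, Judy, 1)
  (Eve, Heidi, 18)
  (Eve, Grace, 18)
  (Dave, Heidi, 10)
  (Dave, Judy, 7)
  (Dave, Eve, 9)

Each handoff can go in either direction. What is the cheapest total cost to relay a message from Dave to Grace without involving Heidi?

Paths from Dave to Grace avoiding Heidi:
Dave-Judy-Frank-Grace: 7 + 12 + 15 = 34
Dave-Eve-Grace: 9 + 18 = 27
Dave-Eve-Judy-Frank-Grace: 9 + 1 + 12 + 15 = 37
Dave-Judy-Eve-Grace: 7 + 1 + 18 = 26
Best route has total 26.

26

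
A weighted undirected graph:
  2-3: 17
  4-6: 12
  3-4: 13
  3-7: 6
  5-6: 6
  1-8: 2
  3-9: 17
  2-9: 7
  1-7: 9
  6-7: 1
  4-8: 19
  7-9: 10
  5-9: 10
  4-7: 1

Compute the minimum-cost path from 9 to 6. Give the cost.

Some routes from 9 to 6:
9 → 7 → 4 → 6: 10 + 1 + 12 = 23
9 → 7 → 6: 10 + 1 = 11
9 → 5 → 6: 10 + 6 = 16
9 → 3 → 7 → 6: 17 + 6 + 1 = 24
Shortest: 11.

11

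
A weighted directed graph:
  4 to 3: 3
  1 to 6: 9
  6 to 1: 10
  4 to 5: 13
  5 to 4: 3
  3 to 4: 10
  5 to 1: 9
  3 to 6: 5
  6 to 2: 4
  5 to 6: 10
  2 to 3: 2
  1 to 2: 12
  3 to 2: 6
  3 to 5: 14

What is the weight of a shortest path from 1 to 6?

9

Some routes from 1 to 6:
1 - 6: 9
1 - 2 - 3 - 6: 12 + 2 + 5 = 19
1 - 2 - 3 - 5 - 6: 12 + 2 + 14 + 10 = 38
Best route has total 9.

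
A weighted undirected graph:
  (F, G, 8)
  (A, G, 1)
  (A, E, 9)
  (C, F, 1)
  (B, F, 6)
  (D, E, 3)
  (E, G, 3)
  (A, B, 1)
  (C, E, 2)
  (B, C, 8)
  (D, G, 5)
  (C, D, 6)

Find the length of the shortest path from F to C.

1

Comparing a few candidate routes:
F → B → A → G → E → C: 6 + 1 + 1 + 3 + 2 = 13
F → C: 1
F → B → C: 6 + 8 = 14
F → G → D → E → C: 8 + 5 + 3 + 2 = 18
F → G → A → B → C: 8 + 1 + 1 + 8 = 18
F → G → E → C: 8 + 3 + 2 = 13
The minimum is 1.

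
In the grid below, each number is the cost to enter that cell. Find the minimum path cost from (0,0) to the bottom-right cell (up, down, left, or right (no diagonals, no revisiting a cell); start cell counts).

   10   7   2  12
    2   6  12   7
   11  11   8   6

Take [0,0]→[1,0]→[1,1]→[1,2]→[1,3]→[2,3] for a total of 10 + 2 + 6 + 12 + 7 + 6 = 43.

43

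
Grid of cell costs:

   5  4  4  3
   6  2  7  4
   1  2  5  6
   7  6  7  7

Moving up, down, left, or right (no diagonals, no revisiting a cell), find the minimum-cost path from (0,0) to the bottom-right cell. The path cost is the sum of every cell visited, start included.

Best path: [0,0] → [0,1] → [1,1] → [2,1] → [2,2] → [2,3] → [3,3]
Cost: 5 + 4 + 2 + 2 + 5 + 6 + 7 = 31

31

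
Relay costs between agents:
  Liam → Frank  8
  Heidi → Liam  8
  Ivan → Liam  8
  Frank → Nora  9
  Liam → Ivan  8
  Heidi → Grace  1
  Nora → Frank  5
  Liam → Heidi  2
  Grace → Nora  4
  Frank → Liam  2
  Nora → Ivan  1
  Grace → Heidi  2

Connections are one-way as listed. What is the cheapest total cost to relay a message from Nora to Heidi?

Candidate routes:
Nora - Ivan - Liam - Heidi: 1 + 8 + 2 = 11
Nora - Frank - Liam - Heidi: 5 + 2 + 2 = 9
Shortest: 9.

9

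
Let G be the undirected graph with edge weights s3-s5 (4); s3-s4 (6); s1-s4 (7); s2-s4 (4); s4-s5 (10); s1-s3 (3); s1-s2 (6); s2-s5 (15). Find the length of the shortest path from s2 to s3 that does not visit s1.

10

Candidate routes:
s2 - s5 - s3: 15 + 4 = 19
s2 - s4 - s3: 4 + 6 = 10
s2 - s4 - s5 - s3: 4 + 10 + 4 = 18
s2 - s5 - s4 - s3: 15 + 10 + 6 = 31
The minimum is 10.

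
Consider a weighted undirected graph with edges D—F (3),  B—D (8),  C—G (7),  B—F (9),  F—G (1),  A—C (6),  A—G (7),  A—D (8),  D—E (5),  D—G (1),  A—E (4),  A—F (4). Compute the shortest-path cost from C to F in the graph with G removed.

10

Some routes from C to F avoiding G:
C-A-E-D-F: 6 + 4 + 5 + 3 = 18
C-A-D-B-F: 6 + 8 + 8 + 9 = 31
C-A-F: 6 + 4 = 10
C-A-D-F: 6 + 8 + 3 = 17
The minimum is 10.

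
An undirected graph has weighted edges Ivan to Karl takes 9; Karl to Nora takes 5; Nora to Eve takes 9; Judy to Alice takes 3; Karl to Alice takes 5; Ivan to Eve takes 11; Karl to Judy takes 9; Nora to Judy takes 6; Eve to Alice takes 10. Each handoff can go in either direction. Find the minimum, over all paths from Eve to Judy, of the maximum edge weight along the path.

Checking several routes:
Eve-Alice-Judy: max(10, 3) = 10
Eve-Nora-Judy: max(9, 6) = 9
Eve-Alice-Karl-Nora-Judy: max(10, 5, 5, 6) = 10
Eve-Nora-Karl-Alice-Judy: max(9, 5, 5, 3) = 9
Eve-Nora-Karl-Judy: max(9, 5, 9) = 9
Smallest bottleneck: 9.

9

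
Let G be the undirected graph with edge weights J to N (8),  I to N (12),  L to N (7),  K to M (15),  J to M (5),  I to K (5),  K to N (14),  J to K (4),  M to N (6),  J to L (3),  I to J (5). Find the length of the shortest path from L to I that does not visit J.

19

Paths from L to I avoiding J:
L -> N -> K -> I: 7 + 14 + 5 = 26
L -> N -> M -> K -> I: 7 + 6 + 15 + 5 = 33
L -> N -> I: 7 + 12 = 19
Best route has total 19.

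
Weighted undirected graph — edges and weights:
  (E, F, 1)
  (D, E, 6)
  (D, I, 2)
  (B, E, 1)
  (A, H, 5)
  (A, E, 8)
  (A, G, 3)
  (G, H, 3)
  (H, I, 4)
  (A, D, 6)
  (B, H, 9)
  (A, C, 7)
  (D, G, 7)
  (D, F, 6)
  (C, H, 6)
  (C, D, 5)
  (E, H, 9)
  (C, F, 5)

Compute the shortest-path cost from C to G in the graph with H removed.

10

Some routes from C to G avoiding H:
C-F-E-A-G: 5 + 1 + 8 + 3 = 17
C-D-G: 5 + 7 = 12
C-D-A-G: 5 + 6 + 3 = 14
C-A-G: 7 + 3 = 10
Shortest: 10.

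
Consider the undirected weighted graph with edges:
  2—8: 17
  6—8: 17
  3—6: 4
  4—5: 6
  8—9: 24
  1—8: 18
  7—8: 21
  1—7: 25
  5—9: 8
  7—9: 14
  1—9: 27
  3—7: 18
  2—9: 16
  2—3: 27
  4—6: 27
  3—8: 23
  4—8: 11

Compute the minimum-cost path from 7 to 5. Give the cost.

22

A few of the 7→5 routes:
7→9→5: 14 + 8 = 22
7→3→6→4→5: 18 + 4 + 27 + 6 = 55
7→8→9→5: 21 + 24 + 8 = 53
7→8→4→5: 21 + 11 + 6 = 38
The minimum is 22.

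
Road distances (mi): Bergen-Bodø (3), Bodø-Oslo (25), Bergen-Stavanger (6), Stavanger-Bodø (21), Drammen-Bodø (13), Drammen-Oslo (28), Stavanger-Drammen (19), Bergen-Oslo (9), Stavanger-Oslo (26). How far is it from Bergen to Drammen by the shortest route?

A few of the Bergen→Drammen routes:
Bergen→Stavanger→Drammen: 6 + 19 = 25
Bergen→Bodø→Drammen: 3 + 13 = 16
Bergen→Stavanger→Bodø→Drammen: 6 + 21 + 13 = 40
Bergen→Oslo→Drammen: 9 + 28 = 37
Shortest: 16 mi.

16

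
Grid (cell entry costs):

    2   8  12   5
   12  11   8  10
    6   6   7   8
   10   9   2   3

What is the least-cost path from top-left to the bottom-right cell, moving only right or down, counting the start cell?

One optimal route is [0,0] → [1,0] → [2,0] → [2,1] → [2,2] → [3,2] → [3,3].
Its cost is 2 + 12 + 6 + 6 + 7 + 2 + 3 = 38.
(Top row then right column would cost 48.)

38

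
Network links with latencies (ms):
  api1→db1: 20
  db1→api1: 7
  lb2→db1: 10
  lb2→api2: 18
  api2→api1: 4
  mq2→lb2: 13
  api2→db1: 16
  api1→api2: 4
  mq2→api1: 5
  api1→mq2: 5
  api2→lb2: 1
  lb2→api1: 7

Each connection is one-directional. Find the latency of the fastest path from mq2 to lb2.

10

Candidate routes:
mq2→lb2: 13
mq2→api1→api2→lb2: 5 + 4 + 1 = 10
Shortest: 10 ms.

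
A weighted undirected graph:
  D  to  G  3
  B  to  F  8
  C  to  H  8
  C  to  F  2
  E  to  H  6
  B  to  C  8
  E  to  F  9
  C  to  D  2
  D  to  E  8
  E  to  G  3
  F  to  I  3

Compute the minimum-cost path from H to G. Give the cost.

Comparing a few candidate routes:
H→E→D→G: 6 + 8 + 3 = 17
H→E→G: 6 + 3 = 9
H→C→D→G: 8 + 2 + 3 = 13
Shortest: 9.

9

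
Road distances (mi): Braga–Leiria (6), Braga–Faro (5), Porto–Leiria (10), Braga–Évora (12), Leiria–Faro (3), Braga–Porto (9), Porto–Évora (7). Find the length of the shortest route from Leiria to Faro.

Some routes from Leiria to Faro:
Leiria -> Braga -> Faro: 6 + 5 = 11
Leiria -> Porto -> Braga -> Faro: 10 + 9 + 5 = 24
Leiria -> Faro: 3
The minimum is 3 mi.

3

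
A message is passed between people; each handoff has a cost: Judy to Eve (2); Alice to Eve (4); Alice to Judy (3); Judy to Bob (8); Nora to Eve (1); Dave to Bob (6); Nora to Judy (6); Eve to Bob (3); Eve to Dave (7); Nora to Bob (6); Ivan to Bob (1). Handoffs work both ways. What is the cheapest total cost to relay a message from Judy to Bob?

Comparing a few candidate routes:
Judy - Eve - Nora - Bob: 2 + 1 + 6 = 9
Judy - Bob: 8
Judy - Eve - Bob: 2 + 3 = 5
Best route has total 5.

5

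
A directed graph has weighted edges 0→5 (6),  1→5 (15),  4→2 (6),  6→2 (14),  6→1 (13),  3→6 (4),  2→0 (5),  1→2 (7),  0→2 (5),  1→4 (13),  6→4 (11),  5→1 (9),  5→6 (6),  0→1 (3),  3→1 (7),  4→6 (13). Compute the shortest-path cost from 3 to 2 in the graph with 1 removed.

Paths from 3 to 2 avoiding 1:
3-6-4-2: 4 + 11 + 6 = 21
3-6-2: 4 + 14 = 18
Shortest: 18.

18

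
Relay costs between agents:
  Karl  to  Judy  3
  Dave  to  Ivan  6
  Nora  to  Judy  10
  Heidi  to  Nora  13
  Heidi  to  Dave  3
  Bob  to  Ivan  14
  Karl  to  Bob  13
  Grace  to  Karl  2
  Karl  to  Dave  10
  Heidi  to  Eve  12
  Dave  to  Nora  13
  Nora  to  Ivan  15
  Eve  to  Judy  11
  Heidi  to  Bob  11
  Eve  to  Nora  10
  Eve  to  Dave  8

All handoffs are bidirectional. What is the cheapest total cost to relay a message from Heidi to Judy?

16

A few of the Heidi→Judy routes:
Heidi -> Dave -> Karl -> Judy: 3 + 10 + 3 = 16
Heidi -> Nora -> Judy: 13 + 10 = 23
Heidi -> Dave -> Eve -> Judy: 3 + 8 + 11 = 22
The minimum is 16.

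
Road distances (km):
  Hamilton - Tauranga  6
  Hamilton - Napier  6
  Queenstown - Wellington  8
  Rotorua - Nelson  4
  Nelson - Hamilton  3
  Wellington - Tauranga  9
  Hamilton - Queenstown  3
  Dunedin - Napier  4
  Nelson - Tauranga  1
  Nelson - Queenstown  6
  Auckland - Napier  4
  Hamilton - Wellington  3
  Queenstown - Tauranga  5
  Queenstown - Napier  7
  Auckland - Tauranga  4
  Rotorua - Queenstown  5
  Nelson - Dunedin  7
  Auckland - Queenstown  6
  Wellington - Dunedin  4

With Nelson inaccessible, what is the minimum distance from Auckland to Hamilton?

A few of the Auckland→Hamilton routes:
Auckland-Napier-Hamilton: 4 + 6 = 10
Auckland-Queenstown-Hamilton: 6 + 3 = 9
Auckland-Napier-Queenstown-Hamilton: 4 + 7 + 3 = 14
Auckland-Tauranga-Hamilton: 4 + 6 = 10
Auckland-Tauranga-Queenstown-Hamilton: 4 + 5 + 3 = 12
The minimum is 9 km.

9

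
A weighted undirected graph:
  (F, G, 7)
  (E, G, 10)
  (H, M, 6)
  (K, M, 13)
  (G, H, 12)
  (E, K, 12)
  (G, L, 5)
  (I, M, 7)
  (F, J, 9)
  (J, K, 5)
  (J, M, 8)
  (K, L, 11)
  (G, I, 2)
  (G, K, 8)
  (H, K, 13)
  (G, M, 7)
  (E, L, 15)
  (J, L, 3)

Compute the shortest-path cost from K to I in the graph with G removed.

Comparing a few candidate routes:
K-M-I: 13 + 7 = 20
K-L-J-M-I: 11 + 3 + 8 + 7 = 29
K-H-M-I: 13 + 6 + 7 = 26
K-J-M-I: 5 + 8 + 7 = 20
Shortest: 20.

20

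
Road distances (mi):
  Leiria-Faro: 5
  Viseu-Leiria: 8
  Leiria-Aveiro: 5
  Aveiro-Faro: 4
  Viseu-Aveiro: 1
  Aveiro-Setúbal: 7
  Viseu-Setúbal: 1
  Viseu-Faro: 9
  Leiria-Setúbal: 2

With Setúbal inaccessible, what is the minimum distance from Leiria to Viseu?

Comparing a few candidate routes:
Leiria-Aveiro-Viseu: 5 + 1 = 6
Leiria-Faro-Viseu: 5 + 9 = 14
Leiria-Faro-Aveiro-Viseu: 5 + 4 + 1 = 10
Leiria-Viseu: 8
Shortest: 6 mi.

6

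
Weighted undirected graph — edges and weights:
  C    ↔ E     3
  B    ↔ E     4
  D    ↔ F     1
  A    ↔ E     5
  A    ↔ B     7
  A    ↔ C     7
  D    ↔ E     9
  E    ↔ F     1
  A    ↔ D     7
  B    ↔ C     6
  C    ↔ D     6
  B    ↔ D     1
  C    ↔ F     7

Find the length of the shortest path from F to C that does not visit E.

7

Candidate routes:
F-D-C: 1 + 6 = 7
F-D-B-A-C: 1 + 1 + 7 + 7 = 16
F-D-B-C: 1 + 1 + 6 = 8
F-C: 7
F-D-A-C: 1 + 7 + 7 = 15
F-D-A-B-C: 1 + 7 + 7 + 6 = 21
Best route has total 7.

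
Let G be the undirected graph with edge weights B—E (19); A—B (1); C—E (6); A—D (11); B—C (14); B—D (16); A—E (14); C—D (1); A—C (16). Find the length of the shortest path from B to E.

Comparing a few candidate routes:
B-E: 19
B-A-E: 1 + 14 = 15
B-A-D-C-E: 1 + 11 + 1 + 6 = 19
The minimum is 15.

15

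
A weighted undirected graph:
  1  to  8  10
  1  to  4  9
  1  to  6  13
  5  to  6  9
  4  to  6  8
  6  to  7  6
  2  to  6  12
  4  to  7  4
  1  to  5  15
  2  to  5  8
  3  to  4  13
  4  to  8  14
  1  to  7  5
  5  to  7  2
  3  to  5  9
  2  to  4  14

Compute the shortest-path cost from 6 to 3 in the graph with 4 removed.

Candidate routes:
6 -> 2 -> 5 -> 3: 12 + 8 + 9 = 29
6 -> 7 -> 5 -> 3: 6 + 2 + 9 = 17
6 -> 1 -> 7 -> 5 -> 3: 13 + 5 + 2 + 9 = 29
6 -> 1 -> 5 -> 3: 13 + 15 + 9 = 37
6 -> 5 -> 3: 9 + 9 = 18
6 -> 7 -> 1 -> 5 -> 3: 6 + 5 + 15 + 9 = 35
Shortest: 17.

17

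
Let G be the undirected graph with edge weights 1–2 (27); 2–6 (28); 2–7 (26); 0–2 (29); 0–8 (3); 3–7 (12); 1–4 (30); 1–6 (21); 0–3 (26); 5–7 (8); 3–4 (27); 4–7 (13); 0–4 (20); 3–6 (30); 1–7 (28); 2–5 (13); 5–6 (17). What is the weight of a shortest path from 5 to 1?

Checking several routes:
5 - 7 - 1: 8 + 28 = 36
5 - 2 - 1: 13 + 27 = 40
5 - 7 - 4 - 1: 8 + 13 + 30 = 51
5 - 7 - 2 - 1: 8 + 26 + 27 = 61
5 - 6 - 1: 17 + 21 = 38
The minimum is 36.

36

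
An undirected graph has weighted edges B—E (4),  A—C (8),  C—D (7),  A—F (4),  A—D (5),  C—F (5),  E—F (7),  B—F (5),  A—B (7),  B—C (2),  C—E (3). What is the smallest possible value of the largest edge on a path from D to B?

5

Some routes from D to B:
D → A → F → C → E → B: max(5, 4, 5, 3, 4) = 5
D → A → B: max(5, 7) = 7
D → A → F → C → B: max(5, 4, 5, 2) = 5
D → A → F → B: max(5, 4, 5) = 5
D → A → F → E → C → B: max(5, 4, 7, 3, 2) = 7
D → A → F → E → B: max(5, 4, 7, 4) = 7
The minimum achievable maximum is 5.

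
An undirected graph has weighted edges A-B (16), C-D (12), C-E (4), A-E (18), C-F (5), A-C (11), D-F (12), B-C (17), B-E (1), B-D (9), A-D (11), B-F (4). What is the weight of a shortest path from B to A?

16

Comparing a few candidate routes:
B→E→C→A: 1 + 4 + 11 = 16
B→E→A: 1 + 18 = 19
B→F→D→A: 4 + 12 + 11 = 27
B→F→C→A: 4 + 5 + 11 = 20
B→D→A: 9 + 11 = 20
B→A: 16
The minimum is 16.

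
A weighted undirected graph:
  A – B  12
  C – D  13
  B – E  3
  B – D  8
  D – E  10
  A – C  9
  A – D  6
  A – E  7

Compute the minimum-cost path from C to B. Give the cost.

Some routes from C to B:
C -> A -> D -> E -> B: 9 + 6 + 10 + 3 = 28
C -> D -> E -> B: 13 + 10 + 3 = 26
C -> A -> E -> B: 9 + 7 + 3 = 19
C -> D -> B: 13 + 8 = 21
C -> A -> B: 9 + 12 = 21
C -> A -> D -> B: 9 + 6 + 8 = 23
Shortest: 19.

19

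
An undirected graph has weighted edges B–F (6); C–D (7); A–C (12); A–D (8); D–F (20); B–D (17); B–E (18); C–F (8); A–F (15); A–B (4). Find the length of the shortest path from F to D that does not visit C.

Routes from F to D avoiding C:
F - A - D: 15 + 8 = 23
F - B - D: 6 + 17 = 23
F - D: 20
F - B - A - D: 6 + 4 + 8 = 18
F - A - B - D: 15 + 4 + 17 = 36
Best route has total 18.

18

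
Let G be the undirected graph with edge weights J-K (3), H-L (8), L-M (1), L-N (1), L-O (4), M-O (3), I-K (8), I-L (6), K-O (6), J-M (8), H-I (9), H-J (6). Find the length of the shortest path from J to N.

Checking several routes:
J→K→O→M→L→N: 3 + 6 + 3 + 1 + 1 = 14
J→M→L→N: 8 + 1 + 1 = 10
J→K→O→L→N: 3 + 6 + 4 + 1 = 14
Best route has total 10.

10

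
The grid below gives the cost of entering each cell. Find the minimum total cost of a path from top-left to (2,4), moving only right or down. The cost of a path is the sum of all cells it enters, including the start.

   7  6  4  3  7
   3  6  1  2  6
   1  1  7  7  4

29

One optimal route is (0,0)→(1,0)→(1,1)→(1,2)→(1,3)→(1,4)→(2,4).
Its cost is 7 + 3 + 6 + 1 + 2 + 6 + 4 = 29.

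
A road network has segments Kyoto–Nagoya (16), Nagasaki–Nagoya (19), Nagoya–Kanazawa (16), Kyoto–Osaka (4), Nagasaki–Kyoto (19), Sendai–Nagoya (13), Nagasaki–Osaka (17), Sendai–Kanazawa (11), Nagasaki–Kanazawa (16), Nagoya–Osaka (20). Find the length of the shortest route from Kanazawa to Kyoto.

Comparing a few candidate routes:
Kanazawa-Nagoya-Kyoto: 16 + 16 = 32
Kanazawa-Nagasaki-Osaka-Kyoto: 16 + 17 + 4 = 37
Kanazawa-Nagasaki-Kyoto: 16 + 19 = 35
The minimum is 32 mi.

32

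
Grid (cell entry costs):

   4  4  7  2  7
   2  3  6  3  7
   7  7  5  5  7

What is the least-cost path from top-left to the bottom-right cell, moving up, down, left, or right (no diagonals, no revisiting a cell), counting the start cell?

Path (0,0) → (1,0) → (1,1) → (1,2) → (1,3) → (2,3) → (2,4): 4 + 2 + 3 + 6 + 3 + 5 + 7 = 30.

30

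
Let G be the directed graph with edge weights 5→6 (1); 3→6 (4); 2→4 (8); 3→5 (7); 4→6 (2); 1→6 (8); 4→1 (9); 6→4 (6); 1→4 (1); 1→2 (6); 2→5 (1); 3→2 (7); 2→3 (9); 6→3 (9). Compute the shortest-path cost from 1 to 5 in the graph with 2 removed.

Paths from 1 to 5 avoiding 2:
1 - 6 - 3 - 5: 8 + 9 + 7 = 24
1 - 4 - 6 - 3 - 5: 1 + 2 + 9 + 7 = 19
Best route has total 19.

19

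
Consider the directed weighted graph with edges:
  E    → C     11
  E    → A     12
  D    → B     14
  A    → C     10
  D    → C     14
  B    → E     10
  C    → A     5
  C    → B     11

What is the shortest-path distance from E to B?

22

Paths from E to B:
E -> C -> B: 11 + 11 = 22
E -> A -> C -> B: 12 + 10 + 11 = 33
Best route has total 22.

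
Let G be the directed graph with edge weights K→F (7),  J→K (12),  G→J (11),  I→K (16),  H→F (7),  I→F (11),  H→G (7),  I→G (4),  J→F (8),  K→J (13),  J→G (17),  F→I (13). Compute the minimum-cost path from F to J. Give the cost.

28

Candidate routes:
F - I - G - J: 13 + 4 + 11 = 28
F - I - K - J: 13 + 16 + 13 = 42
Best route has total 28.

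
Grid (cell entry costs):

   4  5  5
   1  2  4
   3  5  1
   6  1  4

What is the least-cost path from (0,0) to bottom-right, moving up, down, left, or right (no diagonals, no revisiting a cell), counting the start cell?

Cheapest: [0,0] [1,0] [1,1] [1,2] [2,2] [3,2]
  4 + 1 + 2 + 4 + 1 + 4 = 16

16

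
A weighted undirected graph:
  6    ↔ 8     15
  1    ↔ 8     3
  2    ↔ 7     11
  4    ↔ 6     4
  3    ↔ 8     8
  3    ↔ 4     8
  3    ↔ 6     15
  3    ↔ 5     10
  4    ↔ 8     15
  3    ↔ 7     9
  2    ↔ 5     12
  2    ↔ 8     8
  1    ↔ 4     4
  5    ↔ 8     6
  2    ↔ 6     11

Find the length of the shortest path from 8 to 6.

11

A few of the 8→6 routes:
8→4→6: 15 + 4 = 19
8→6: 15
8→1→4→6: 3 + 4 + 4 = 11
8→2→6: 8 + 11 = 19
Best route has total 11.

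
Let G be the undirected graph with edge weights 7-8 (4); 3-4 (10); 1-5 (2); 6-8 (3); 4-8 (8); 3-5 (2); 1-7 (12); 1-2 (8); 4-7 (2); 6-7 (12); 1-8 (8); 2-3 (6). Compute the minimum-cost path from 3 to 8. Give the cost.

Checking several routes:
3 - 5 - 1 - 7 - 8: 2 + 2 + 12 + 4 = 20
3 - 4 - 7 - 8: 10 + 2 + 4 = 16
3 - 5 - 1 - 8: 2 + 2 + 8 = 12
3 - 4 - 8: 10 + 8 = 18
Shortest: 12.

12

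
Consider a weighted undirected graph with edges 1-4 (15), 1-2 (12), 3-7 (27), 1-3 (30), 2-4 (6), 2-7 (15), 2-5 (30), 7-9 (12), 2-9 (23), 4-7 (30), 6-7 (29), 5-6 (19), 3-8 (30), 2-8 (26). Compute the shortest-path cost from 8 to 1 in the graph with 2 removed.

Routes from 8 to 1 avoiding 2:
8→3→1: 30 + 30 = 60
8→3→7→4→1: 30 + 27 + 30 + 15 = 102
The minimum is 60.

60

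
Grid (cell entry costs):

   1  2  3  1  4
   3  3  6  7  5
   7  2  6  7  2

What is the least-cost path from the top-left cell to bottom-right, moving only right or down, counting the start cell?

18

Path r0c0→r0c1→r0c2→r0c3→r0c4→r1c4→r2c4: 1 + 2 + 3 + 1 + 4 + 5 + 2 = 18.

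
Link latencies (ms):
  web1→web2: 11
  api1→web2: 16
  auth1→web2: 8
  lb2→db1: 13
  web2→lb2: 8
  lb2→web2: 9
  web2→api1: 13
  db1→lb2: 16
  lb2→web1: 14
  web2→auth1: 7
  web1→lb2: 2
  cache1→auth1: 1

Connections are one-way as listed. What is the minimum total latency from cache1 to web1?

Paths from cache1 to web1:
cache1-auth1-web2-lb2-web1: 1 + 8 + 8 + 14 = 31
Best route has total 31 ms.

31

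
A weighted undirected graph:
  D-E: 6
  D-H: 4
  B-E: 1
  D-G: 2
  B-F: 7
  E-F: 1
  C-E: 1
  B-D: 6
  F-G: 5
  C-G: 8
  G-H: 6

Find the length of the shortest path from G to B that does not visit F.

8

Routes from G to B avoiding F:
G -> C -> E -> B: 8 + 1 + 1 = 10
G -> H -> D -> E -> B: 6 + 4 + 6 + 1 = 17
G -> H -> D -> B: 6 + 4 + 6 = 16
G -> C -> E -> D -> B: 8 + 1 + 6 + 6 = 21
G -> D -> E -> B: 2 + 6 + 1 = 9
G -> D -> B: 2 + 6 = 8
Best route has total 8.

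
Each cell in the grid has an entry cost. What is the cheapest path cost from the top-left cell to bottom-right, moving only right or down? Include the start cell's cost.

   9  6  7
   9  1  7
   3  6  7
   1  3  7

Take (0,0)→(0,1)→(1,1)→(2,1)→(3,1)→(3,2) for a total of 9 + 6 + 1 + 6 + 3 + 7 = 32.

32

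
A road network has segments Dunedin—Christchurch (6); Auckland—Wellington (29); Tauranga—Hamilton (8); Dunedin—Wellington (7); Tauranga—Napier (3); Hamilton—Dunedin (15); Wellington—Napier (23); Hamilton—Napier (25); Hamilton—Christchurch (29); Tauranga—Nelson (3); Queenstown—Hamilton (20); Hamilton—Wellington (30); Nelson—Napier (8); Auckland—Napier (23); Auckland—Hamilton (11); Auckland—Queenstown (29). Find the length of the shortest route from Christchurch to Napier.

Some routes from Christchurch to Napier:
Christchurch - Hamilton - Tauranga - Nelson - Napier: 29 + 8 + 3 + 8 = 48
Christchurch - Dunedin - Hamilton - Napier: 6 + 15 + 25 = 46
Christchurch - Dunedin - Hamilton - Tauranga - Nelson - Napier: 6 + 15 + 8 + 3 + 8 = 40
Christchurch - Dunedin - Wellington - Napier: 6 + 7 + 23 = 36
Christchurch - Hamilton - Tauranga - Napier: 29 + 8 + 3 = 40
Christchurch - Dunedin - Hamilton - Tauranga - Napier: 6 + 15 + 8 + 3 = 32
Best route has total 32 mi.

32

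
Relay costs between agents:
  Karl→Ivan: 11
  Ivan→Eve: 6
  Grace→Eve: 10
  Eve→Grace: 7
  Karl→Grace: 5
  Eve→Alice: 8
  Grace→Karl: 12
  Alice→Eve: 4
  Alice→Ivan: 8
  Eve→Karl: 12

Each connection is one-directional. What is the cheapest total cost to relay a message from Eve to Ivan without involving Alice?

23

Candidate routes:
Eve - Grace - Karl - Ivan: 7 + 12 + 11 = 30
Eve - Karl - Ivan: 12 + 11 = 23
Best route has total 23.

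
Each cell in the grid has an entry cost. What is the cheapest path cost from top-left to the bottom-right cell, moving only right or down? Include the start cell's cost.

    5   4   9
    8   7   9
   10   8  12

Take [0,0] [0,1] [1,1] [2,1] [2,2] for a total of 5 + 4 + 7 + 8 + 12 = 36.
For comparison, the top-then-right route costs 39.

36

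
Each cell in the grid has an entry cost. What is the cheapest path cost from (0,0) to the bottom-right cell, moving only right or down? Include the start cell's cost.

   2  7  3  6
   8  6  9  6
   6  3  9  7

31

Take (0,0)→(0,1)→(0,2)→(0,3)→(1,3)→(2,3) for a total of 2 + 7 + 3 + 6 + 6 + 7 = 31.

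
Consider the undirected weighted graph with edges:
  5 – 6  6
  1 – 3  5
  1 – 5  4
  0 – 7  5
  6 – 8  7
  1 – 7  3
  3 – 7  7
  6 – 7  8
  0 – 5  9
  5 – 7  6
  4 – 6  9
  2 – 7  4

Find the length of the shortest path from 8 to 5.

13

Checking several routes:
8→6→7→1→5: 7 + 8 + 3 + 4 = 22
8→6→5: 7 + 6 = 13
8→6→7→5: 7 + 8 + 6 = 21
Best route has total 13.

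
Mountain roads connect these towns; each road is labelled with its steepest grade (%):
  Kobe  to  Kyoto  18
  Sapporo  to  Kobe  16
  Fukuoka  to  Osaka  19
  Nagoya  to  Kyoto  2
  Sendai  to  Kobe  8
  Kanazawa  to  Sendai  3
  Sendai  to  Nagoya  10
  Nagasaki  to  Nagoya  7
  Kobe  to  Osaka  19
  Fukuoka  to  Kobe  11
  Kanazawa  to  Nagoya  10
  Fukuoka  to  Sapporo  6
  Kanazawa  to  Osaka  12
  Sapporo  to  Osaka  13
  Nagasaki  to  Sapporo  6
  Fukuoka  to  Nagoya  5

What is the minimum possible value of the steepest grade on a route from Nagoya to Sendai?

A few of the Nagoya→Sendai routes:
Nagoya-Nagasaki-Sapporo-Fukuoka-Kobe-Sendai: max(7, 6, 6, 11, 8) = 11
Nagoya-Sendai: max(10) = 10
Nagoya-Kanazawa-Sendai: max(10, 3) = 10
Best route has worst link 10%.

10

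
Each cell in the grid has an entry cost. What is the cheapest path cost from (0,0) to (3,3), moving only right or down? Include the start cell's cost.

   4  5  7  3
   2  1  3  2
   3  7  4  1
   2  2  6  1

14

Take (0,0)→(1,0)→(1,1)→(1,2)→(1,3)→(2,3)→(3,3) for a total of 4 + 2 + 1 + 3 + 2 + 1 + 1 = 14.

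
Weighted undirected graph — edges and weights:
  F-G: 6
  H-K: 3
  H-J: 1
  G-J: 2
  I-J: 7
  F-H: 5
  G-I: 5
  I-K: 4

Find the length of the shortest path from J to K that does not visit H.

11

Paths from J to K avoiding H:
J - G - I - K: 2 + 5 + 4 = 11
J - I - K: 7 + 4 = 11
Best route has total 11.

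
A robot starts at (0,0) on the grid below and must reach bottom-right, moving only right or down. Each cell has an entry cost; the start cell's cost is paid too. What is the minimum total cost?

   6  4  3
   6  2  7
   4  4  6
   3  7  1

Cheapest: (0,0) -> (0,1) -> (1,1) -> (2,1) -> (2,2) -> (3,2)
  6 + 4 + 2 + 4 + 6 + 1 = 23
(Top row then right column would cost 27.)

23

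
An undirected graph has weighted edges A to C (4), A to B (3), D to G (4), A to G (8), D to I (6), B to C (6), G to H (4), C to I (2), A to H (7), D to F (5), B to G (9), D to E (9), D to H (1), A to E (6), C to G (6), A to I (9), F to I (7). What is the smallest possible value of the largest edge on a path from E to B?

Checking several routes:
E → A → C → B: max(6, 4, 6) = 6
E → A → H → D → G → C → B: max(6, 7, 1, 4, 6, 6) = 7
E → A → H → G → D → F → I → C → B: max(6, 7, 4, 4, 5, 7, 2, 6) = 7
E → A → H → G → C → B: max(6, 7, 4, 6, 6) = 7
E → A → B: max(6, 3) = 6
E → A → H → G → D → I → C → B: max(6, 7, 4, 4, 6, 2, 6) = 7
The minimum achievable maximum is 6.

6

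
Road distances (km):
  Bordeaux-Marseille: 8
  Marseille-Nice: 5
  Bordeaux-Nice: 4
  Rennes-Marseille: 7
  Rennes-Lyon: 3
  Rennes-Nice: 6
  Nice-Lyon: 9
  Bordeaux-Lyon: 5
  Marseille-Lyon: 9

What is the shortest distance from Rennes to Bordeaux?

8

Checking several routes:
Rennes -> Marseille -> Bordeaux: 7 + 8 = 15
Rennes -> Lyon -> Nice -> Bordeaux: 3 + 9 + 4 = 16
Rennes -> Nice -> Bordeaux: 6 + 4 = 10
Rennes -> Marseille -> Nice -> Bordeaux: 7 + 5 + 4 = 16
Rennes -> Lyon -> Bordeaux: 3 + 5 = 8
Shortest: 8 km.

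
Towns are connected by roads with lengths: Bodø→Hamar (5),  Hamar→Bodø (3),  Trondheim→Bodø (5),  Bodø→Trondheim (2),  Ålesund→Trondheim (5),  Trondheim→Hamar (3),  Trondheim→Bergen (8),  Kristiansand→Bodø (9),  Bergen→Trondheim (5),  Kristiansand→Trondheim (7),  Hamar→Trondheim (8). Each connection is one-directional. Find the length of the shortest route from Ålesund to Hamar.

8

Paths from Ålesund to Hamar:
Ålesund - Trondheim - Hamar: 5 + 3 = 8
Ålesund - Trondheim - Bodø - Hamar: 5 + 5 + 5 = 15
The minimum is 8.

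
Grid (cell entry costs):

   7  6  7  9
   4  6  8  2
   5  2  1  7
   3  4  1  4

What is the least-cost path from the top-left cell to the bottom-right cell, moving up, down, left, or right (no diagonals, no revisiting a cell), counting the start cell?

24

Cheapest: (0,0)→(1,0)→(2,0)→(2,1)→(2,2)→(3,2)→(3,3)
  7 + 4 + 5 + 2 + 1 + 1 + 4 = 24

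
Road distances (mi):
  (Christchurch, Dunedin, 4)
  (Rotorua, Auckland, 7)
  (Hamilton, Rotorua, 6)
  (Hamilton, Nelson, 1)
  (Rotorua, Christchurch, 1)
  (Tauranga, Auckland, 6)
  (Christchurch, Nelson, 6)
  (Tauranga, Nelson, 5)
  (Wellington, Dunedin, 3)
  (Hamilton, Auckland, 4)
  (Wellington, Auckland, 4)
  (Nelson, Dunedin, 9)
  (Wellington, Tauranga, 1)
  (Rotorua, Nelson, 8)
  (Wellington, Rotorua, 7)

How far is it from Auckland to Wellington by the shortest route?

4

Checking several routes:
Auckland → Hamilton → Nelson → Tauranga → Wellington: 4 + 1 + 5 + 1 = 11
Auckland → Rotorua → Christchurch → Dunedin → Wellington: 7 + 1 + 4 + 3 = 15
Auckland → Wellington: 4
Auckland → Hamilton → Rotorua → Wellington: 4 + 6 + 7 = 17
Auckland → Tauranga → Wellington: 6 + 1 = 7
Auckland → Rotorua → Wellington: 7 + 7 = 14
Best route has total 4 mi.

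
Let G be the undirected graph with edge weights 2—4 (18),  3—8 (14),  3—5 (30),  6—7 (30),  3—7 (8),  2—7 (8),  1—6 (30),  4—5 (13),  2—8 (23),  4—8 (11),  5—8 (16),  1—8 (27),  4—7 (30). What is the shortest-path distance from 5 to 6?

68

Some routes from 5 to 6:
5→8→3→7→6: 16 + 14 + 8 + 30 = 68
5→8→1→6: 16 + 27 + 30 = 73
5→3→7→6: 30 + 8 + 30 = 68
5→4→2→7→6: 13 + 18 + 8 + 30 = 69
Shortest: 68.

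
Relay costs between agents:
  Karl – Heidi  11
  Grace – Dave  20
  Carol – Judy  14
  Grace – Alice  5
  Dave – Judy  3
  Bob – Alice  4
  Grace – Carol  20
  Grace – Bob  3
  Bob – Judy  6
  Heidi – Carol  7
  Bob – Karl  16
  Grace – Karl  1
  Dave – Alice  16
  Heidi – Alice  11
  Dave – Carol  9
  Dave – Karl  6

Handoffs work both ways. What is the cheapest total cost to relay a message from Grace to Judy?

9

Checking several routes:
Grace → Dave → Judy: 20 + 3 = 23
Grace → Karl → Bob → Judy: 1 + 16 + 6 = 23
Grace → Alice → Dave → Judy: 5 + 16 + 3 = 24
Grace → Karl → Dave → Judy: 1 + 6 + 3 = 10
Grace → Alice → Bob → Judy: 5 + 4 + 6 = 15
Grace → Bob → Judy: 3 + 6 = 9
Best route has total 9.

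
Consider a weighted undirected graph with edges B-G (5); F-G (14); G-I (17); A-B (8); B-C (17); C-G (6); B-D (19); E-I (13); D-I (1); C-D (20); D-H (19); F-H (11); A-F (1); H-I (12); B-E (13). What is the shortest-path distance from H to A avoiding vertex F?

40

Comparing a few candidate routes:
H → I → D → B → A: 12 + 1 + 19 + 8 = 40
H → D → B → A: 19 + 19 + 8 = 46
H → I → E → B → A: 12 + 13 + 13 + 8 = 46
H → I → G → B → A: 12 + 17 + 5 + 8 = 42
Shortest: 40.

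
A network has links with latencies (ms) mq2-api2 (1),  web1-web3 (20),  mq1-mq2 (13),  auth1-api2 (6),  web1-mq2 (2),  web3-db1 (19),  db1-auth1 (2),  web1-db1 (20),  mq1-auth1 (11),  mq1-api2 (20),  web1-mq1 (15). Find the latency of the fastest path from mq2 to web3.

Comparing a few candidate routes:
mq2 - api2 - auth1 - db1 - web3: 1 + 6 + 2 + 19 = 28
mq2 - web1 - db1 - web3: 2 + 20 + 19 = 41
mq2 - mq1 - auth1 - db1 - web3: 13 + 11 + 2 + 19 = 45
mq2 - web1 - web3: 2 + 20 = 22
mq2 - mq1 - web1 - web3: 13 + 15 + 20 = 48
Shortest: 22 ms.

22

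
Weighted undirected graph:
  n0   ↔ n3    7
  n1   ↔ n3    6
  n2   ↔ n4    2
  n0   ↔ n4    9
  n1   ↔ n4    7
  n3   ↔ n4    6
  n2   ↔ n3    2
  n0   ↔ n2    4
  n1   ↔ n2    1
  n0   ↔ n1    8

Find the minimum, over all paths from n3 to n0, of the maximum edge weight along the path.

4

Checking several routes:
n3 -> n4 -> n2 -> n0: max(6, 2, 4) = 6
n3 -> n1 -> n4 -> n2 -> n0: max(6, 7, 2, 4) = 7
n3 -> n1 -> n2 -> n0: max(6, 1, 4) = 6
n3 -> n2 -> n0: max(2, 4) = 4
Best route has worst link 4.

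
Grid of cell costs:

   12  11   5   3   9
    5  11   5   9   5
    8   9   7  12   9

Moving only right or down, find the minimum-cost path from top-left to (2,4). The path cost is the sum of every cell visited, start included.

54

Path (0,0) → (0,1) → (0,2) → (0,3) → (0,4) → (1,4) → (2,4): 12 + 11 + 5 + 3 + 9 + 5 + 9 = 54.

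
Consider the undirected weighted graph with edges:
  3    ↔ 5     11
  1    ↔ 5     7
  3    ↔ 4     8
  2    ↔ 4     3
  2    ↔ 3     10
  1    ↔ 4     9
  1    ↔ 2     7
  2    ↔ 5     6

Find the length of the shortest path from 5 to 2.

Some routes from 5 to 2:
5→3→2: 11 + 10 = 21
5→1→4→2: 7 + 9 + 3 = 19
5→1→2: 7 + 7 = 14
5→2: 6
The minimum is 6.

6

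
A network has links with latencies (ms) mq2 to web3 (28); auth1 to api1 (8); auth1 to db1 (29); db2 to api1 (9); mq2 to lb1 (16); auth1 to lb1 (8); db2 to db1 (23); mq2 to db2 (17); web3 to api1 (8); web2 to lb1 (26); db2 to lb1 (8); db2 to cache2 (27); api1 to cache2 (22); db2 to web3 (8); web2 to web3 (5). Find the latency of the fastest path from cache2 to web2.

35

Checking several routes:
cache2 -> db2 -> web3 -> web2: 27 + 8 + 5 = 40
cache2 -> api1 -> web3 -> web2: 22 + 8 + 5 = 35
cache2 -> api1 -> db2 -> web3 -> web2: 22 + 9 + 8 + 5 = 44
The minimum is 35 ms.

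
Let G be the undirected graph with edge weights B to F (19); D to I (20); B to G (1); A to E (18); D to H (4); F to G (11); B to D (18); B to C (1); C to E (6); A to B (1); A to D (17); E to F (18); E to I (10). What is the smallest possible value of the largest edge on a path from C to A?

Comparing a few candidate routes:
C -> B -> A: max(1, 1) = 1
C -> E -> F -> G -> B -> A: max(6, 18, 11, 1, 1) = 18
C -> E -> A: max(6, 18) = 18
C -> E -> F -> G -> B -> D -> A: max(6, 18, 11, 1, 18, 17) = 18
The minimum achievable maximum is 1.

1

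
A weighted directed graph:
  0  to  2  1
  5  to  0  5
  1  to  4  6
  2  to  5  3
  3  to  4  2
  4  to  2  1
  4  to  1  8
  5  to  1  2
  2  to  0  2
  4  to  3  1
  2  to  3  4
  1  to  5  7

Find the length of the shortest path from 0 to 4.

Paths from 0 to 4:
0 - 2 - 3 - 4: 1 + 4 + 2 = 7
0 - 2 - 5 - 1 - 4: 1 + 3 + 2 + 6 = 12
Shortest: 7.

7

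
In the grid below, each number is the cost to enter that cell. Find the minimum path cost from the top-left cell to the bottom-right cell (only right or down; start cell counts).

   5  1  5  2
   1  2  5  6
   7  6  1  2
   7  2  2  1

Cheapest: r0c0→r0c1→r1c1→r1c2→r2c2→r2c3→r3c3
  5 + 1 + 2 + 5 + 1 + 2 + 1 = 17
For comparison, the top-then-right route costs 22.

17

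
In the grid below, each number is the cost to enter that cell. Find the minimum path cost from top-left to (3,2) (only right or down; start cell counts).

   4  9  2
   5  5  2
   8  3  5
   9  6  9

30

Path r0c0 → r1c0 → r1c1 → r1c2 → r2c2 → r3c2: 4 + 5 + 5 + 2 + 5 + 9 = 30.
For comparison, the top-then-right route costs 31.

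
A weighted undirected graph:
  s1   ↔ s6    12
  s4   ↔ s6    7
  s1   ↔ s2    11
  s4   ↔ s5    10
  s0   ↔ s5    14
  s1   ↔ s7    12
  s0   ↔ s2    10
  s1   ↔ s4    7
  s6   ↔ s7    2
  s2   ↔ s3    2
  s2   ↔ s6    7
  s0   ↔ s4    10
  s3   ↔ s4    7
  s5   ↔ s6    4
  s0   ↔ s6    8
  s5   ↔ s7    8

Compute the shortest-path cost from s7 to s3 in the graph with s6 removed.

Comparing a few candidate routes:
s7-s1-s2-s3: 12 + 11 + 2 = 25
s7-s5-s4-s3: 8 + 10 + 7 = 25
s7-s5-s0-s2-s3: 8 + 14 + 10 + 2 = 34
s7-s1-s4-s3: 12 + 7 + 7 = 26
The minimum is 25.

25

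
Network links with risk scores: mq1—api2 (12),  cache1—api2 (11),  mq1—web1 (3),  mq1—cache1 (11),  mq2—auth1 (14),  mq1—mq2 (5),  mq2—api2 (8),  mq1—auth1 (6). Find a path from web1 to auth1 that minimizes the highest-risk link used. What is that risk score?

6

Candidate routes:
web1-mq1-mq2-auth1: max(3, 5, 14) = 14
web1-mq1-api2-mq2-auth1: max(3, 12, 8, 14) = 14
web1-mq1-cache1-api2-mq2-auth1: max(3, 11, 11, 8, 14) = 14
web1-mq1-auth1: max(3, 6) = 6
Best route has worst link 6.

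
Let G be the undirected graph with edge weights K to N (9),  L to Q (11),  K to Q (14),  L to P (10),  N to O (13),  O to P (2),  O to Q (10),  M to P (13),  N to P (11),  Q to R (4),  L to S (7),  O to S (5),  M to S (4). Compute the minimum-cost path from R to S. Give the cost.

A few of the R→S routes:
R → Q → O → S: 4 + 10 + 5 = 19
R → Q → L → S: 4 + 11 + 7 = 22
R → Q → O → P → L → S: 4 + 10 + 2 + 10 + 7 = 33
R → Q → O → P → M → S: 4 + 10 + 2 + 13 + 4 = 33
R → Q → L → P → O → S: 4 + 11 + 10 + 2 + 5 = 32
Best route has total 19.

19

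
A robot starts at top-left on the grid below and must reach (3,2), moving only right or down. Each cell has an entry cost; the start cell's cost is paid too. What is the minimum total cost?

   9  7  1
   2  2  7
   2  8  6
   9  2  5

Take [0,0] → [1,0] → [1,1] → [2,1] → [3,1] → [3,2] for a total of 9 + 2 + 2 + 8 + 2 + 5 = 28.
(Top row then right column would cost 35.)

28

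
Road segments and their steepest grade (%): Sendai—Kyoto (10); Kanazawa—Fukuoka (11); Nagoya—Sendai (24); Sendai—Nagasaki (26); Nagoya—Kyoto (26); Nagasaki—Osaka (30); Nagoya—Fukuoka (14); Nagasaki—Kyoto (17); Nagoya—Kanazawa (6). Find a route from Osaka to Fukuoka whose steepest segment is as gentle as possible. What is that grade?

30

A few of the Osaka→Fukuoka routes:
Osaka-Nagasaki-Sendai-Kyoto-Nagoya-Fukuoka: max(30, 26, 10, 26, 14) = 30
Osaka-Nagasaki-Kyoto-Nagoya-Fukuoka: max(30, 17, 26, 14) = 30
Osaka-Nagasaki-Sendai-Kyoto-Nagoya-Kanazawa-Fukuoka: max(30, 26, 10, 26, 6, 11) = 30
Osaka-Nagasaki-Sendai-Nagoya-Kanazawa-Fukuoka: max(30, 26, 24, 6, 11) = 30
Osaka-Nagasaki-Sendai-Nagoya-Fukuoka: max(30, 26, 24, 14) = 30
The minimum achievable maximum is 30%.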